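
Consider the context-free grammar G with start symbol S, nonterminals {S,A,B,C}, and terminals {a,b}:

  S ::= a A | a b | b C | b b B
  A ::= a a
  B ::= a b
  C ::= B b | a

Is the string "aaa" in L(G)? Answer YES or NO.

CNF form of G:
  S -> T0 A | T0 T1 | T1 C | T1 X2
  A -> T0 T0
  B -> T0 T1
  C -> B T1 | a
  T0 -> a
  T1 -> b
  X2 -> T1 B

CYK table (by increasing span):
  [0..0]={C,T0}  "a"  orig:{C}
  [1..1]={C,T0}  "a"  orig:{C}
  [2..2]={C,T0}  "a"  orig:{C}
  [0..1]={A}  "aa"
  [1..2]={A}  "aa"
  [0..2]={S}  "aaa"

S ∈ T[0,2] ⇒ YES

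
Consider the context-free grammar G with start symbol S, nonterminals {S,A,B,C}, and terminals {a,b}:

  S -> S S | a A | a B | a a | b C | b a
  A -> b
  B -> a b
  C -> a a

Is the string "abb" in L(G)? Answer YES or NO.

CNF form of G:
  S -> S S | T0 A | T0 B | T0 T0 | T1 C | T1 T0
  A -> b
  B -> T0 T1
  C -> T0 T0
  T0 -> a
  T1 -> b

Fill CYK table bottom-up:
  [0..0]={T0}  "a"  orig:{}
  [1..1]={A,T1}  "b"  orig:{A}
  [2..2]={A,T1}  "b"  orig:{A}
  [0..1]={B,S}  "ab"
  [1..2]=∅  "bb"
  [0..2]=∅  "abb"

S ∉ T[0,2] ⇒ NO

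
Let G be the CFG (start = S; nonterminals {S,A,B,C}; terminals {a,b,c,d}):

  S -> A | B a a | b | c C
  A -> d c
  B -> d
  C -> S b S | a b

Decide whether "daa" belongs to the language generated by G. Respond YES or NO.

CNF form of G:
  S -> B X5 | T0 T1 | T1 C | b
  A -> T0 T1
  B -> d
  C -> S X4 | T3 T2
  T0 -> d
  T1 -> c
  T2 -> b
  T3 -> a
  X4 -> T2 S
  X5 -> T3 T3

CYK fill:
  cell(0,0) d: {B,T0}  orig:{B}
  cell(1,1) a: {T3}  orig:{}
  cell(2,2) a: {T3}  orig:{}
  cell(0,1) da: ∅
  cell(1,2) aa: {X5}  orig:{}
  cell(0,2) daa: {S}

S ∈ T[0,2] ⇒ YES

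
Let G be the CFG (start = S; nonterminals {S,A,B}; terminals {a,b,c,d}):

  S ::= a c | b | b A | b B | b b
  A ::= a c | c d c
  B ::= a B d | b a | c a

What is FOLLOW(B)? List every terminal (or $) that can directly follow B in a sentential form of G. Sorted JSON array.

FIRST sets, iterate to fixpoint:
[1]
  A via A→a c: +{a}
  A via A→c d c: +{c}
  B via B→a B d: +{a}
  B via B→b a: +{b}
  B via B→c a: +{c}
  S via S→a c: +{a}
  S via S→b: +{b}
  S: {a,b}  A: {a,c}  B: {a,b,c}
[2] done
  S: {a,b}  A: {a,c}  B: {a,b,c}

FOLLOW sets:
seed FOLLOW(S) with $
iter 1:
  B→a B d: FOLLOW(B) ⊇ FIRST(d) = {d}; new: +{d}
  S→b A: FOLLOW(A) ⊇ FOLLOW(S) ⊇ {$}; new: +{$}
  S→b B: FOLLOW(B) ⊇ FOLLOW(S) ⊇ {$}; new: +{$}
  S: {$}  A: {$}  B: {$,d}
iter 2: (stable)
  S: {$}  A: {$}  B: {$,d}

FOLLOW(B) = ["$", "d"]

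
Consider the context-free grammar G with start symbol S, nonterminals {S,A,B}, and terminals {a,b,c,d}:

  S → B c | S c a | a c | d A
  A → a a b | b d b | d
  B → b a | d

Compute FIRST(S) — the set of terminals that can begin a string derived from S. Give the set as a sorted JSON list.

Compute FIRST by fixpoint:
iter 1:
  A via A→a a b: +{a}
  A via A→b d b: +{b}
  A via A→d: +{d}
  B via B→b a: +{b}
  B via B→d: +{d}
  S via S→B c: +{b,d}
  S via S→a c: +{a}
  FIRST[S]={a,b,d}  FIRST[A]={a,b,d}  FIRST[B]={b,d}
iter 2: — fixpoint
  FIRST[S]={a,b,d}  FIRST[A]={a,b,d}  FIRST[B]={b,d}

FIRST(S) = ["a", "b", "d"]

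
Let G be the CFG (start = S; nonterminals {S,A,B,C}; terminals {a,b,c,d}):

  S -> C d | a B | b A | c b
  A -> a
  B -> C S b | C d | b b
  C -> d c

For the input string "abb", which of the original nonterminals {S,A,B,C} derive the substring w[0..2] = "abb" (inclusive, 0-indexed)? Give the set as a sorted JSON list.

CNF form of G:
  S -> C T1 | T0 A | T2 T0 | T3 B
  A -> a
  B -> C T1 | C X4 | T0 T0
  C -> T1 T2
  T0 -> b
  T1 -> d
  T2 -> c
  T3 -> a
  X4 -> S T0

CYK fill — only the sub-triangle for w[0..2]:
  cell(0,0) a: {A,T3}  orig:{A}
  cell(1,1) b: {T0}  orig:{}
  cell(2,2) b: {T0}  orig:{}
  cell(0,1) ab: ∅
  cell(1,2) bb: {B}
  cell(0,2) abb: {S}

Original NTs in T[0,2] deriving "abb": ["S"]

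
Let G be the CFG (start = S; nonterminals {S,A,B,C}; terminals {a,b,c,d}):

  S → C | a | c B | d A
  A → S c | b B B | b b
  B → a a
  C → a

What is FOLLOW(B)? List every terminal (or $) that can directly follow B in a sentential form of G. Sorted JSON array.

FIRST iteration:
iter 1:
  A via A→b B B: +{b}
  B via B→a a: +{a}
  C via C→a: +{a}
  S via S→C: +{a}
  S via S→c B: +{c}
  S via S→d A: +{d}
  S: {a,c,d}  A: {b}  B: {a}  C: {a}
iter 2:
  A via A→S c: +{a,c,d}
  S: {a,c,d}  A: {a,b,c,d}  B: {a}  C: {a}
iter 3: (stable)
  S: {a,c,d}  A: {a,b,c,d}  B: {a}  C: {a}

Compute FOLLOW by fixpoint:
seed FOLLOW(S) with $
[1]
  A→S c: FOLLOW(S) ⊇ FIRST(c) = {c}; new: +{c}
  A→b B B: FOLLOW(B) ⊇ FIRST(B) = {a}; new: +{a}
  S→C: FOLLOW(C) ⊇ FOLLOW(S) ⊇ {$,c}; new: +{$,c}
  S→c B: FOLLOW(B) ⊇ FOLLOW(S) ⊇ {$,c}; new: +{$,c}
  S→d A: FOLLOW(A) ⊇ FOLLOW(S) ⊇ {$,c}; new: +{$,c}
  FOLLOW(S)={$,c}  FOLLOW(A)={$,c}  FOLLOW(B)={$,a,c}  FOLLOW(C)={$,c}
[2] done
  FOLLOW(S)={$,c}  FOLLOW(A)={$,c}  FOLLOW(B)={$,a,c}  FOLLOW(C)={$,c}

FOLLOW(B) = ["$", "a", "c"]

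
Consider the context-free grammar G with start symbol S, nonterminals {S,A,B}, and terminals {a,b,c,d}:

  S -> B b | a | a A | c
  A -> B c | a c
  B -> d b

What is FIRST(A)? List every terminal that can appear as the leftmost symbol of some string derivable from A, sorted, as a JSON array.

FIRST iteration:
iter 1:
  A via A→a c: +{a}
  B via B→d b: +{d}
  S via S→B b: +{d}
  S via S→a: +{a}
  S via S→c: +{c}
  FIRST(S)={a,c,d}  FIRST(A)={a}  FIRST(B)={d}
iter 2:
  A via A→B c: +{d}
  FIRST(S)={a,c,d}  FIRST(A)={a,d}  FIRST(B)={d}
iter 3: (stable)
  FIRST(S)={a,c,d}  FIRST(A)={a,d}  FIRST(B)={d}

FIRST(A) = ["a", "d"]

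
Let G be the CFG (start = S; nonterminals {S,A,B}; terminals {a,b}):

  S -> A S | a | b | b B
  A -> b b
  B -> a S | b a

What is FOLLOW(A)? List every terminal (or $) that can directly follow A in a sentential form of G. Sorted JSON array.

FIRST sets, iterate to fixpoint:
round 1:
  A via A→b b: +{b}
  B via B→a S: +{a}
  B via B→b a: +{b}
  S via S→A S: +{b}
  S via S→a: +{a}
  FIRST(S)={a,b}  FIRST(A)={b}  FIRST(B)={a,b}
round 2: done
  FIRST(S)={a,b}  FIRST(A)={b}  FIRST(B)={a,b}

Compute FOLLOW by fixpoint:
seed FOLLOW(S) with $
pass 1:
  S→A S: FOLLOW(A) ⊇ FIRST(S) = {a,b}; new: +{a,b}
  S→b B: FOLLOW(B) ⊇ FOLLOW(S) ⊇ {$}; new: +{$}
  FOLLOW(S)={$}  FOLLOW(A)={a,b}  FOLLOW(B)={$}
pass 2: — fixpoint
  FOLLOW(S)={$}  FOLLOW(A)={a,b}  FOLLOW(B)={$}

FOLLOW(A) = ["a", "b"]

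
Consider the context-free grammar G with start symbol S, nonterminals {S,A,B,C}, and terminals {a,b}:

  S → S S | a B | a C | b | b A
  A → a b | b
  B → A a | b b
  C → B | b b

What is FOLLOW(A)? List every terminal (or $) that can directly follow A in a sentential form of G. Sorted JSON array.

FIRST iteration:
[1]
  A via A→a b: +{a}
  A via A→b: +{b}
  B via B→A a: +{a,b}
  C via C→B: +{a,b}
  S via S→a B: +{a}
  S via S→b: +{b}
  FIRST[S]={a,b}  FIRST[A]={a,b}  FIRST[B]={a,b}  FIRST[C]={a,b}
[2] done
  FIRST[S]={a,b}  FIRST[A]={a,b}  FIRST[B]={a,b}  FIRST[C]={a,b}

FOLLOW sets:
initialize: $ ∈ FOLLOW(S)
round 1:
  B→A a: FOLLOW(A) ⊇ FIRST(a) = {a}; new: +{a}
  S→S S: FOLLOW(S) ⊇ FIRST(S) = {a,b}; new: +{a,b}
  S→a B: FOLLOW(B) ⊇ FOLLOW(S) ⊇ {$,a,b}; new: +{$,a,b}
  S→a C: FOLLOW(C) ⊇ FOLLOW(S) ⊇ {$,a,b}; new: +{$,a,b}
  S→b A: FOLLOW(A) ⊇ FOLLOW(S) ⊇ {$,a,b}; new: +{$,b}
  FOLLOW[S]={$,a,b}  FOLLOW[A]={$,a,b}  FOLLOW[B]={$,a,b}  FOLLOW[C]={$,a,b}
round 2: (stable)
  FOLLOW[S]={$,a,b}  FOLLOW[A]={$,a,b}  FOLLOW[B]={$,a,b}  FOLLOW[C]={$,a,b}

FOLLOW(A) = ["$", "a", "b"]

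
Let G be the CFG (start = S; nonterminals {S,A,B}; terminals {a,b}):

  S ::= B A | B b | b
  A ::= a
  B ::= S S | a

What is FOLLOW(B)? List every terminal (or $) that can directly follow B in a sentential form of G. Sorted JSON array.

FIRST sets, iterate to fixpoint:
iter 1:
  A via A→a: +{a}
  B via B→a: +{a}
  S via S→B A: +{a}
  S via S→b: +{b}
  S: {a,b}  A: {a}  B: {a}
iter 2:
  B via B→S S: +{b}
  S: {a,b}  A: {a}  B: {a,b}
iter 3: (no change)
  S: {a,b}  A: {a}  B: {a,b}

FOLLOW iteration:
initialize: $ ∈ FOLLOW(S)
pass 1:
  B→S S: FOLLOW(S) ⊇ FIRST(S) = {a,b}; new: +{a,b}
  S→B A: FOLLOW(B) ⊇ FIRST(A) = {a}; new: +{a}
  S→B A: FOLLOW(A) ⊇ FOLLOW(S) ⊇ {$,a,b}; new: +{$,a,b}
  S→B b: FOLLOW(B) ⊇ FIRST(b) = {b}; new: +{b}
  S: {$,a,b}  A: {$,a,b}  B: {a,b}
pass 2: (no change)
  S: {$,a,b}  A: {$,a,b}  B: {a,b}

FOLLOW(B) = ["a", "b"]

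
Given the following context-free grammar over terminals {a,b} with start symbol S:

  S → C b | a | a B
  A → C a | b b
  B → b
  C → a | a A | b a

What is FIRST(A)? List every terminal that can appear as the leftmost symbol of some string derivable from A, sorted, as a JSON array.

Compute FIRST by fixpoint:
round 1:
  A via A→b b: +{b}
  B via B→b: +{b}
  C via C→a: +{a}
  C via C→b a: +{b}
  S via S→C b: +{a,b}
  FIRST(S)={a,b}  FIRST(A)={b}  FIRST(B)={b}  FIRST(C)={a,b}
round 2:
  A via A→C a: +{a}
  FIRST(S)={a,b}  FIRST(A)={a,b}  FIRST(B)={b}  FIRST(C)={a,b}
round 3: done
  FIRST(S)={a,b}  FIRST(A)={a,b}  FIRST(B)={b}  FIRST(C)={a,b}

FIRST(A) = ["a", "b"]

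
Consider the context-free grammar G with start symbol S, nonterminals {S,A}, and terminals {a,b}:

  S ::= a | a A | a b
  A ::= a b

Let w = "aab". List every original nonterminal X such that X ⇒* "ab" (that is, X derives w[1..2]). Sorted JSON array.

Convert to CNF:
  S -> T0 A | T0 T1 | a
  A -> T0 T1
  T0 -> a
  T1 -> b

CYK table (by increasing span) (cells [i..j] with 1 ≤ i ≤ j ≤ 2 only):
  cell(1,1) a: {S,T0}  orig:{S}
  cell(2,2) b: {T1}  orig:{}
  cell(1,2) ab: {A,S}

Original NTs in T[1,2] deriving "ab": ["A", "S"]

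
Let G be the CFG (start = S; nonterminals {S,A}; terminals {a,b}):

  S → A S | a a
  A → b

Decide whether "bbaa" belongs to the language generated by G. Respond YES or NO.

Convert to CNF:
  S -> A S | T0 T0
  A -> b
  T0 -> a

CYK fill:
  cell(0,0) b: {A}
  cell(1,1) b: {A}
  cell(2,2) a: {T0}  orig:{}
  cell(3,3) a: {T0}  orig:{}
  cell(0,1) bb: ∅
  cell(1,2) ba: ∅
  cell(2,3) aa: {S}
  cell(0,2) bba: ∅
  cell(1,3) baa: {S}
  cell(0,3) bbaa: {S}

S ∈ T[0,3] ⇒ YES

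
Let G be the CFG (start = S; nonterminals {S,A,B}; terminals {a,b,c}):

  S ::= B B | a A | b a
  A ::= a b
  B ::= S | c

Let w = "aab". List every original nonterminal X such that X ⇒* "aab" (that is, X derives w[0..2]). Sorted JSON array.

Convert to CNF:
  S -> B B | T0 A | T1 T0
  A -> T0 T1
  B -> B B | T0 A | T1 T0 | c
  T0 -> a
  T1 -> b

CYK table (by increasing span) (cells [i..j] with 0 ≤ i ≤ j ≤ 2 only):
  T[0,0] 'a' = {T0}  orig:{}
  T[1,1] 'a' = {T0}  orig:{}
  T[2,2] 'b' = {T1}  orig:{}
  T[0,1] 'aa' = ∅
  T[1,2] 'ab' = {A}
  T[0,2] 'aab' = {B,S}

Original NTs in T[0,2] deriving "aab": ["B", "S"]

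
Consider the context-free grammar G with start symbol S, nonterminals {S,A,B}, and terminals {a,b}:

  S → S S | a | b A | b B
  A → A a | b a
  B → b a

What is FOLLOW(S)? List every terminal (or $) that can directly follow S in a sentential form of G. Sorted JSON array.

FIRST iteration:
iter 1:
  A via A→b a: +{b}
  B via B→b a: +{b}
  S via S→a: +{a}
  S via S→b A: +{b}
  FIRST(S)={a,b}  FIRST(A)={b}  FIRST(B)={b}
iter 2: (no change)
  FIRST(S)={a,b}  FIRST(A)={b}  FIRST(B)={b}

FOLLOW sets:
initialize: $ ∈ FOLLOW(S)
round 1:
  A→A a: FOLLOW(A) ⊇ FIRST(a) = {a}; new: +{a}
  S→S S: FOLLOW(S) ⊇ FIRST(S) = {a,b}; new: +{a,b}
  S→b A: FOLLOW(A) ⊇ FOLLOW(S) ⊇ {$,a,b}; new: +{$,b}
  S→b B: FOLLOW(B) ⊇ FOLLOW(S) ⊇ {$,a,b}; new: +{$,a,b}
  FOLLOW(S)={$,a,b}  FOLLOW(A)={$,a,b}  FOLLOW(B)={$,a,b}
round 2: (no change)
  FOLLOW(S)={$,a,b}  FOLLOW(A)={$,a,b}  FOLLOW(B)={$,a,b}

FOLLOW(S) = ["$", "a", "b"]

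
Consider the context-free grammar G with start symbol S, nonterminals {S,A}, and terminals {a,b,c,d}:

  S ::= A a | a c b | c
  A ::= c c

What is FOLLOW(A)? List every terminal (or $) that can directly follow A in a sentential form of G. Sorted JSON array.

Compute FIRST by fixpoint:
pass 1:
  A via A→c c: +{c}
  S via S→A a: +{c}
  S via S→a c b: +{a}
  FIRST[S]={a,c}  FIRST[A]={c}
pass 2: (stable)
  FIRST[S]={a,c}  FIRST[A]={c}

FOLLOW sets:
initialize: $ ∈ FOLLOW(S)
iter 1:
  S→A a: FOLLOW(A) ⊇ FIRST(a) = {a}; new: +{a}
  S: {$}  A: {a}
iter 2: — fixpoint
  S: {$}  A: {a}

FOLLOW(A) = ["a"]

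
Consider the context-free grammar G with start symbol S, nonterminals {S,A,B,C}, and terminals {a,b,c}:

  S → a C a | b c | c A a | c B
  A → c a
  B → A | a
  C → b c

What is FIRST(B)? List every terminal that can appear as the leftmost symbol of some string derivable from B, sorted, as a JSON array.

FIRST sets, iterate to fixpoint:
round 1:
  A via A→c a: +{c}
  B via B→A: +{c}
  B via B→a: +{a}
  C via C→b c: +{b}
  S via S→a C a: +{a}
  S via S→b c: +{b}
  S via S→c A a: +{c}
  FIRST(S)={a,b,c}  FIRST(A)={c}  FIRST(B)={a,c}  FIRST(C)={b}
round 2: (no change)
  FIRST(S)={a,b,c}  FIRST(A)={c}  FIRST(B)={a,c}  FIRST(C)={b}

FIRST(B) = ["a", "c"]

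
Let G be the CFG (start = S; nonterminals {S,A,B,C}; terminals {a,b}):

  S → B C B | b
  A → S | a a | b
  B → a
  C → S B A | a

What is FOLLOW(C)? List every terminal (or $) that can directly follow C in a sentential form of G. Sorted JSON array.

Compute FIRST by fixpoint:
round 1:
  A via A→a a: +{a}
  A via A→b: +{b}
  B via B→a: +{a}
  C via C→a: +{a}
  S via S→B C B: +{a}
  S via S→b: +{b}
  S: {a,b}  A: {a,b}  B: {a}  C: {a}
round 2:
  C via C→S B A: +{b}
  S: {a,b}  A: {a,b}  B: {a}  C: {a,b}
round 3: — fixpoint
  S: {a,b}  A: {a,b}  B: {a}  C: {a,b}

FOLLOW iteration:
seed FOLLOW(S) with $
[1]
  C→S B A: FOLLOW(S) ⊇ FIRST(B) = {a}; new: +{a}
  C→S B A: FOLLOW(B) ⊇ FIRST(A) = {a,b}; new: +{a,b}
  S→B C B: FOLLOW(C) ⊇ FIRST(B) = {a}; new: +{a}
  S→B C B: FOLLOW(B) ⊇ FOLLOW(S) ⊇ {$,a}; new: +{$}
  FOLLOW(S)={$,a}  FOLLOW(A)={}  FOLLOW(B)={$,a,b}  FOLLOW(C)={a}
[2]
  C→S B A: FOLLOW(A) ⊇ FOLLOW(C) ⊇ {a}; new: +{a}
  FOLLOW(S)={$,a}  FOLLOW(A)={a}  FOLLOW(B)={$,a,b}  FOLLOW(C)={a}
[3] done
  FOLLOW(S)={$,a}  FOLLOW(A)={a}  FOLLOW(B)={$,a,b}  FOLLOW(C)={a}

FOLLOW(C) = ["a"]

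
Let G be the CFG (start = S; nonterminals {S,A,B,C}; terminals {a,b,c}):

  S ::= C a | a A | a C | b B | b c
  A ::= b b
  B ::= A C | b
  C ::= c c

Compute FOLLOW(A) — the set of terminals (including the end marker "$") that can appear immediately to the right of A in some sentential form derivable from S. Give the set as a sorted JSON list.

FIRST iteration:
pass 1:
  A via A→b b: +{b}
  B via B→A C: +{b}
  C via C→c c: +{c}
  S via S→C a: +{c}
  S via S→a A: +{a}
  S via S→b B: +{b}
  FIRST[S]={a,b,c}  FIRST[A]={b}  FIRST[B]={b}  FIRST[C]={c}
pass 2: (stable)
  FIRST[S]={a,b,c}  FIRST[A]={b}  FIRST[B]={b}  FIRST[C]={c}

FOLLOW iteration:
FOLLOW(S) := {$}
round 1:
  B→A C: FOLLOW(A) ⊇ FIRST(C) = {c}; new: +{c}
  S→C a: FOLLOW(C) ⊇ FIRST(a) = {a}; new: +{a}
  S→a A: FOLLOW(A) ⊇ FOLLOW(S) ⊇ {$}; new: +{$}
  S→a C: FOLLOW(C) ⊇ FOLLOW(S) ⊇ {$}; new: +{$}
  S→b B: FOLLOW(B) ⊇ FOLLOW(S) ⊇ {$}; new: +{$}
  S: {$}  A: {$,c}  B: {$}  C: {$,a}
round 2: (stable)
  S: {$}  A: {$,c}  B: {$}  C: {$,a}

FOLLOW(A) = ["$", "c"]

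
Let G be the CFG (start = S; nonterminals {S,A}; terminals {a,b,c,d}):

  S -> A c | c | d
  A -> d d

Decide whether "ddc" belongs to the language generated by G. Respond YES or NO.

Convert to CNF:
  S -> A T1 | c | d
  A -> T0 T0
  T0 -> d
  T1 -> c

CYK fill:
  cell(0,0) d: {S,T0}  orig:{S}
  cell(1,1) d: {S,T0}  orig:{S}
  cell(2,2) c: {S,T1}  orig:{S}
  cell(0,1) dd: {A}
  cell(1,2) dc: ∅
  cell(0,2) ddc: {S}

S ∈ T[0,2] ⇒ YES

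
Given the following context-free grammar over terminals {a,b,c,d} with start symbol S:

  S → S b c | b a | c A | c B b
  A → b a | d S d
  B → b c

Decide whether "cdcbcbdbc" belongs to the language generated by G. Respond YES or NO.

Convert to CNF:
  S -> S X5 | T0 T1 | T3 A | T3 X6
  A -> T0 T1 | T2 X4
  B -> T0 T3
  T0 -> b
  T1 -> a
  T2 -> d
  T3 -> c
  X4 -> S T2
  X5 -> T0 T3
  X6 -> B T0

CYK table (by increasing span):
  cell(0,0) c: {T3}  orig:{}
  cell(1,1) d: {T2}  orig:{}
  cell(2,2) c: {T3}  orig:{}
  cell(3,3) b: {T0}  orig:{}
  cell(4,4) c: {T3}  orig:{}
  cell(5,5) b: {T0}  orig:{}
  cell(6,6) d: {T2}  orig:{}
  cell(7,7) b: {T0}  orig:{}
  cell(8,8) c: {T3}  orig:{}
  cell(0,1) cd: ∅
  cell(1,2) dc: ∅
  cell(2,3) cb: ∅
  cell(3,4) bc: {B,X5}  orig:{B}
  cell(4,5) cb: ∅
  cell(5,6) bd: ∅
  cell(6,7) db: ∅
  cell(7,8) bc: {B,X5}  orig:{B}
  cell(0,2) cdc: ∅
  cell(1,3) dcb: ∅
  cell(2,4) cbc: ∅
  cell(3,5) bcb: {X6}  orig:{}
  cell(4,6) cbd: ∅
  cell(5,7) bdb: ∅
  cell(6,8) dbc: ∅
  cell(0,3) cdcb: ∅
  cell(1,4) dcbc: ∅
  cell(2,5) cbcb: {S}
  cell(3,6) bcbd: ∅
  cell(4,7) cbdb: ∅
  cell(5,8) bdbc: ∅
  cell(0,4) cdcbc: ∅
  cell(1,5) dcbcb: ∅
  cell(2,6) cbcbd: {X4}  orig:{}
  cell(3,7) bcbdb: ∅
  cell(4,8) cbdbc: ∅
  cell(0,5) cdcbcb: ∅
  cell(1,6) dcbcbd: {A}
  cell(2,7) cbcbdb: ∅
  cell(3,8) bcbdbc: ∅
  cell(0,6) cdcbcbd: {S}
  cell(1,7) dcbcbdb: ∅
  cell(2,8) cbcbdbc: ∅
  cell(0,7) cdcbcbdb: ∅
  cell(1,8) dcbcbdbc: ∅
  cell(0,8) cdcbcbdbc: {S}

S ∈ T[0,8] ⇒ YES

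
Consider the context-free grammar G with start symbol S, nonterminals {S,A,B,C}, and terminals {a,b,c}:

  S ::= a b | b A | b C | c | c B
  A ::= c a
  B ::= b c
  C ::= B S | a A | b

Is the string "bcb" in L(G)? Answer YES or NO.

Convert to CNF:
  S -> T0 B | T1 T2 | T2 A | T2 C | c
  A -> T0 T1
  B -> T2 T0
  C -> B S | T1 A | b
  T0 -> c
  T1 -> a
  T2 -> b

CYK table (by increasing span):
  cell(0,0) b: {C,T2}  orig:{C}
  cell(1,1) c: {S,T0}  orig:{S}
  cell(2,2) b: {C,T2}  orig:{C}
  cell(0,1) bc: {B}
  cell(1,2) cb: ∅
  cell(0,2) bcb: ∅

S ∉ T[0,2] ⇒ NO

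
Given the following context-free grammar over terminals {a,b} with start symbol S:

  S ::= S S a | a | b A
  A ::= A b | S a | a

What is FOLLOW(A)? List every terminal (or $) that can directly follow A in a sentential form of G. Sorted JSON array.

FIRST iteration:
iter 1:
  A via A→a: +{a}
  S via S→a: +{a}
  S via S→b A: +{b}
  FIRST[S]={a,b}  FIRST[A]={a}
iter 2:
  A via A→S a: +{b}
  FIRST[S]={a,b}  FIRST[A]={a,b}
iter 3: — fixpoint
  FIRST[S]={a,b}  FIRST[A]={a,b}

Compute FOLLOW by fixpoint:
FOLLOW(S) := {$}
pass 1:
  A→A b: FOLLOW(A) ⊇ FIRST(b) = {b}; new: +{b}
  A→S a: FOLLOW(S) ⊇ FIRST(a) = {a}; new: +{a}
  S→S S a: FOLLOW(S) ⊇ FIRST(S) = {a,b}; new: +{b}
  S→b A: FOLLOW(A) ⊇ FOLLOW(S) ⊇ {$,a,b}; new: +{$,a}
  FOLLOW[S]={$,a,b}  FOLLOW[A]={$,a,b}
pass 2: (stable)
  FOLLOW[S]={$,a,b}  FOLLOW[A]={$,a,b}

FOLLOW(A) = ["$", "a", "b"]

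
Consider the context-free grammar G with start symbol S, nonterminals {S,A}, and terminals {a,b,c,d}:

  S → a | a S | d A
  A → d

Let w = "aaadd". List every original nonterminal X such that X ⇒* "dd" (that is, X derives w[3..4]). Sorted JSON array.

Convert to CNF:
  S -> T0 S | T1 A | a
  A -> d
  T0 -> a
  T1 -> d

CYK fill, restricted to cells inside w[3..4]:
  [3..3]={A,T1}  "d"  orig:{A}
  [4..4]={A,T1}  "d"  orig:{A}
  [3..4]={S}  "dd"

Original NTs in T[3,4] deriving "dd": ["S"]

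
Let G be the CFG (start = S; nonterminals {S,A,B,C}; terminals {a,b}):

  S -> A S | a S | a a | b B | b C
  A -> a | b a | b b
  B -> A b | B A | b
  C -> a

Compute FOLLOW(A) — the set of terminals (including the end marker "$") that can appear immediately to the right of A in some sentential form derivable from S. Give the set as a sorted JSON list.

FIRST sets, iterate to fixpoint:
round 1:
  A via A→a: +{a}
  A via A→b a: +{b}
  B via B→A b: +{a,b}
  C via C→a: +{a}
  S via S→A S: +{a,b}
  S: {a,b}  A: {a,b}  B: {a,b}  C: {a}
round 2: done
  S: {a,b}  A: {a,b}  B: {a,b}  C: {a}

Compute FOLLOW by fixpoint:
seed FOLLOW(S) with $
pass 1:
  B→A b: FOLLOW(A) ⊇ FIRST(b) = {b}; new: +{b}
  B→B A: FOLLOW(B) ⊇ FIRST(A) = {a,b}; new: +{a,b}
  B→B A: FOLLOW(A) ⊇ FOLLOW(B) ⊇ {a,b}; new: +{a}
  S→b B: FOLLOW(B) ⊇ FOLLOW(S) ⊇ {$}; new: +{$}
  S→b C: FOLLOW(C) ⊇ FOLLOW(S) ⊇ {$}; new: +{$}
  S: {$}  A: {a,b}  B: {$,a,b}  C: {$}
pass 2:
  B→B A: FOLLOW(A) ⊇ FOLLOW(B) ⊇ {$,a,b}; new: +{$}
  S: {$}  A: {$,a,b}  B: {$,a,b}  C: {$}
pass 3: — fixpoint
  S: {$}  A: {$,a,b}  B: {$,a,b}  C: {$}

FOLLOW(A) = ["$", "a", "b"]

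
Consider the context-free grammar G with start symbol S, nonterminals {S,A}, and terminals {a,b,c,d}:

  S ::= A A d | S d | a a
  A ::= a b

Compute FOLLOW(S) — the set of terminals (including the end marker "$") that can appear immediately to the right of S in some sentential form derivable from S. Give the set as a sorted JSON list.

FIRST iteration:
pass 1:
  A via A→a b: +{a}
  S via S→A A d: +{a}
  S: {a}  A: {a}
pass 2: (stable)
  S: {a}  A: {a}

FOLLOW iteration:
FOLLOW(S) := {$}
[1]
  S→A A d: FOLLOW(A) ⊇ FIRST(A) = {a}; new: +{a}
  S→A A d: FOLLOW(A) ⊇ FIRST(d) = {d}; new: +{d}
  S→S d: FOLLOW(S) ⊇ FIRST(d) = {d}; new: +{d}
  S: {$,d}  A: {a,d}
[2] — fixpoint
  S: {$,d}  A: {a,d}

FOLLOW(S) = ["$", "d"]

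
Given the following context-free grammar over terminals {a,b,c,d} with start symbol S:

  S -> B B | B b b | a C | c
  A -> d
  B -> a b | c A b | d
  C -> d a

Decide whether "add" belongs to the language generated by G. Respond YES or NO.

Convert to CNF:
  S -> B B | B X5 | T0 C | c
  A -> d
  B -> T0 T1 | T2 X4 | d
  C -> T3 T0
  T0 -> a
  T1 -> b
  T2 -> c
  T3 -> d
  X4 -> A T1
  X5 -> T1 T1

Fill CYK table bottom-up:
  T[0,0] 'a' = {T0}  orig:{}
  T[1,1] 'd' = {A,B,T3}  orig:{A,B}
  T[2,2] 'd' = {A,B,T3}  orig:{A,B}
  T[0,1] 'ad' = ∅
  T[1,2] 'dd' = {S}
  T[0,2] 'add' = ∅

S ∉ T[0,2] ⇒ NO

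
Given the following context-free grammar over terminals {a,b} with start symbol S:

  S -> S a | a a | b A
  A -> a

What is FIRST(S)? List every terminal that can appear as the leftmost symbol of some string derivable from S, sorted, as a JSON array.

FIRST sets, iterate to fixpoint:
[1]
  A via A→a: +{a}
  S via S→a a: +{a}
  S via S→b A: +{b}
  FIRST[S]={a,b}  FIRST[A]={a}
[2] done
  FIRST[S]={a,b}  FIRST[A]={a}

FIRST(S) = ["a", "b"]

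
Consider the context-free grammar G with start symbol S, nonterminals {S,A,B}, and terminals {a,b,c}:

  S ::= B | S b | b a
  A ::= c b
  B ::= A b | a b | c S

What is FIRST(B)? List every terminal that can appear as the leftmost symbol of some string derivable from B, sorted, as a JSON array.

Compute FIRST by fixpoint:
pass 1:
  A via A→c b: +{c}
  B via B→A b: +{c}
  B via B→a b: +{a}
  S via S→B: +{a,c}
  S via S→b a: +{b}
  FIRST(S)={a,b,c}  FIRST(A)={c}  FIRST(B)={a,c}
pass 2: (stable)
  FIRST(S)={a,b,c}  FIRST(A)={c}  FIRST(B)={a,c}

FIRST(B) = ["a", "c"]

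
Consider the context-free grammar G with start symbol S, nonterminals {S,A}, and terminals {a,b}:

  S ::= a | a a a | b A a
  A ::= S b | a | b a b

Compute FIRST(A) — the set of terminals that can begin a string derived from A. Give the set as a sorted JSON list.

Compute FIRST by fixpoint:
iter 1:
  A via A→a: +{a}
  A via A→b a b: +{b}
  S via S→a: +{a}
  S via S→b A a: +{b}
  S: {a,b}  A: {a,b}
iter 2: (no change)
  S: {a,b}  A: {a,b}

FIRST(A) = ["a", "b"]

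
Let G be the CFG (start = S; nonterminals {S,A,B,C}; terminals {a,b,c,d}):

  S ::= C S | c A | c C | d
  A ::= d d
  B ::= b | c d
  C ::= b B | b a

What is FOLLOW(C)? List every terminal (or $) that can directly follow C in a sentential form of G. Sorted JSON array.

FIRST iteration:
pass 1:
  A via A→d d: +{d}
  B via B→b: +{b}
  B via B→c d: +{c}
  C via C→b B: +{b}
  S via S→C S: +{b}
  S via S→c A: +{c}
  S via S→d: +{d}
  FIRST[S]={b,c,d}  FIRST[A]={d}  FIRST[B]={b,c}  FIRST[C]={b}
pass 2: (no change)
  FIRST[S]={b,c,d}  FIRST[A]={d}  FIRST[B]={b,c}  FIRST[C]={b}

FOLLOW iteration:
FOLLOW(S) := {$}
iter 1:
  S→C S: FOLLOW(C) ⊇ FIRST(S) = {b,c,d}; new: +{b,c,d}
  S→c A: FOLLOW(A) ⊇ FOLLOW(S) ⊇ {$}; new: +{$}
  S→c C: FOLLOW(C) ⊇ FOLLOW(S) ⊇ {$}; new: +{$}
  FOLLOW[S]={$}  FOLLOW[A]={$}  FOLLOW[B]={}  FOLLOW[C]={$,b,c,d}
iter 2:
  C→b B: FOLLOW(B) ⊇ FOLLOW(C) ⊇ {$,b,c,d}; new: +{$,b,c,d}
  FOLLOW[S]={$}  FOLLOW[A]={$}  FOLLOW[B]={$,b,c,d}  FOLLOW[C]={$,b,c,d}
iter 3: done
  FOLLOW[S]={$}  FOLLOW[A]={$}  FOLLOW[B]={$,b,c,d}  FOLLOW[C]={$,b,c,d}

FOLLOW(C) = ["$", "b", "c", "d"]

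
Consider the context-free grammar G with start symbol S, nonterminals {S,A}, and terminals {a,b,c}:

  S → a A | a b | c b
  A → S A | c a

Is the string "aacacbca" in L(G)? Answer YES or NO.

Convert to CNF:
  S -> T0 T2 | T1 A | T1 T2
  A -> S A | T0 T1
  T0 -> c
  T1 -> a
  T2 -> b

CYK table (by increasing span):
  T[0,0] 'a' = {T1}  orig:{}
  T[1,1] 'a' = {T1}  orig:{}
  T[2,2] 'c' = {T0}  orig:{}
  T[3,3] 'a' = {T1}  orig:{}
  T[4,4] 'c' = {T0}  orig:{}
  T[5,5] 'b' = {T2}  orig:{}
  T[6,6] 'c' = {T0}  orig:{}
  T[7,7] 'a' = {T1}  orig:{}
  T[0,1] 'aa' = ∅
  T[1,2] 'ac' = ∅
  T[2,3] 'ca' = {A}
  T[3,4] 'ac' = ∅
  T[4,5] 'cb' = {S}
  T[5,6] 'bc' = ∅
  T[6,7] 'ca' = {A}
  T[0,2] 'aac' = ∅
  T[1,3] 'aca' = {S}
  T[2,4] 'cac' = ∅
  T[3,5] 'acb' = ∅
  T[4,6] 'cbc' = ∅
  T[5,7] 'bca' = ∅
  T[0,3] 'aaca' = ∅
  T[1,4] 'acac' = ∅
  T[2,5] 'cacb' = ∅
  T[3,6] 'acbc' = ∅
  T[4,7] 'cbca' = {A}
  T[0,4] 'aacac' = ∅
  T[1,5] 'acacb' = ∅
  T[2,6] 'cacbc' = ∅
  T[3,7] 'acbca' = {S}
  T[0,5] 'aacacb' = ∅
  T[1,6] 'acacbc' = ∅
  T[2,7] 'cacbca' = ∅
  T[0,6] 'aacacbc' = ∅
  T[1,7] 'acacbca' = {A}
  T[0,7] 'aacacbca' = {S}

S ∈ T[0,7] ⇒ YES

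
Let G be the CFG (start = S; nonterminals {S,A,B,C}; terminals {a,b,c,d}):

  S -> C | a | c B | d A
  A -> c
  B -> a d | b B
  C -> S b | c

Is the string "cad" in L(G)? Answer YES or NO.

CNF form of G:
  S -> S T2 | T1 A | T3 B | a | c
  A -> c
  B -> T0 T1 | T2 B
  C -> S T2 | c
  T0 -> a
  T1 -> d
  T2 -> b
  T3 -> c

Fill CYK table bottom-up:
  T[0,0] 'c' = {A,C,S,T3}  orig:{A,C,S}
  T[1,1] 'a' = {S,T0}  orig:{S}
  T[2,2] 'd' = {T1}  orig:{}
  T[0,1] 'ca' = ∅
  T[1,2] 'ad' = {B}
  T[0,2] 'cad' = {S}

S ∈ T[0,2] ⇒ YES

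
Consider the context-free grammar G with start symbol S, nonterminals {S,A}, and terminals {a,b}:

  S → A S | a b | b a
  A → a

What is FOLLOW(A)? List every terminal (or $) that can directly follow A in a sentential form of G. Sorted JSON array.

Compute FIRST by fixpoint:
iter 1:
  A via A→a: +{a}
  S via S→A S: +{a}
  S via S→b a: +{b}
  FIRST[S]={a,b}  FIRST[A]={a}
iter 2: (no change)
  FIRST[S]={a,b}  FIRST[A]={a}

Compute FOLLOW by fixpoint:
FOLLOW(S) := {$}
round 1:
  S→A S: FOLLOW(A) ⊇ FIRST(S) = {a,b}; new: +{a,b}
  S: {$}  A: {a,b}
round 2: (stable)
  S: {$}  A: {a,b}

FOLLOW(A) = ["a", "b"]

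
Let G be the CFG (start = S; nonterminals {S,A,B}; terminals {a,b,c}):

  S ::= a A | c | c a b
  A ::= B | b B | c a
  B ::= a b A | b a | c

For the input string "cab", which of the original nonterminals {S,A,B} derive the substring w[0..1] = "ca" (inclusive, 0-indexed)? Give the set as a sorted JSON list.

Convert to CNF:
  S -> T0 A | T2 X5 | c
  A -> T0 X3 | T1 B | T1 T0 | T2 T0 | c
  B -> T0 X4 | T1 T0 | c
  T0 -> a
  T1 -> b
  T2 -> c
  X3 -> T1 A
  X4 -> T1 A
  X5 -> T0 T1

CYK fill, restricted to cells inside w[0..1]:
  T[0,0] 'c' = {A,B,S,T2}  orig:{A,B,S}
  T[1,1] 'a' = {T0}  orig:{}
  T[0,1] 'ca' = {A}

Original NTs in T[0,1] deriving "ca": ["A"]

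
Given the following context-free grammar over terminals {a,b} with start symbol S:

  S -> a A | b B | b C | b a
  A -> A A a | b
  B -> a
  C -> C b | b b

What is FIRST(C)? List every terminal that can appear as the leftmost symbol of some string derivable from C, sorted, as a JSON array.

Compute FIRST by fixpoint:
iter 1:
  A via A→b: +{b}
  B via B→a: +{a}
  C via C→b b: +{b}
  S via S→a A: +{a}
  S via S→b B: +{b}
  FIRST(S)={a,b}  FIRST(A)={b}  FIRST(B)={a}  FIRST(C)={b}
iter 2: — fixpoint
  FIRST(S)={a,b}  FIRST(A)={b}  FIRST(B)={a}  FIRST(C)={b}

FIRST(C) = ["b"]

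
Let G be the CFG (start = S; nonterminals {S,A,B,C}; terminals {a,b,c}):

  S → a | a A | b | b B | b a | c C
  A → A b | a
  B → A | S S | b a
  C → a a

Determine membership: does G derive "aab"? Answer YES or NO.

CNF form of G:
  S -> T0 B | T0 T1 | T1 A | T2 C | a | b
  A -> A T0 | a
  B -> A T0 | S S | T0 T1 | a
  C -> T1 T1
  T0 -> b
  T1 -> a
  T2 -> c

CYK table (by increasing span):
  cell(0,0) a: {A,B,S,T1}  orig:{A,B,S}
  cell(1,1) a: {A,B,S,T1}  orig:{A,B,S}
  cell(2,2) b: {S,T0}  orig:{S}
  cell(0,1) aa: {B,C,S}
  cell(1,2) ab: {A,B}
  cell(0,2) aab: {B,S}

S ∈ T[0,2] ⇒ YES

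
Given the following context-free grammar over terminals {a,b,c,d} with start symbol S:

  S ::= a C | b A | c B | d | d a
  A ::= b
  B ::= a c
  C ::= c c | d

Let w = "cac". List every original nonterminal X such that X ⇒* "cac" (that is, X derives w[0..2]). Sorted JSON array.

Convert to CNF:
  S -> T0 C | T1 B | T2 A | T3 T0 | d
  A -> b
  B -> T0 T1
  C -> T1 T1 | d
  T0 -> a
  T1 -> c
  T2 -> b
  T3 -> d

Fill CYK table bottom-up — only the sub-triangle for w[0..2]:
  cell(0,0) c: {T1}  orig:{}
  cell(1,1) a: {T0}  orig:{}
  cell(2,2) c: {T1}  orig:{}
  cell(0,1) ca: ∅
  cell(1,2) ac: {B}
  cell(0,2) cac: {S}

Original NTs in T[0,2] deriving "cac": ["S"]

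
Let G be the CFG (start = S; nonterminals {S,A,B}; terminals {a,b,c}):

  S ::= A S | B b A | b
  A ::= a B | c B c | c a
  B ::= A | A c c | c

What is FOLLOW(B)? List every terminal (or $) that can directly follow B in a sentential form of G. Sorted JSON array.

Compute FIRST by fixpoint:
round 1:
  A via A→a B: +{a}
  A via A→c B c: +{c}
  B via B→A: +{a,c}
  S via S→A S: +{a,c}
  S via S→b: +{b}
  FIRST(S)={a,b,c}  FIRST(A)={a,c}  FIRST(B)={a,c}
round 2: (stable)
  FIRST(S)={a,b,c}  FIRST(A)={a,c}  FIRST(B)={a,c}

FOLLOW sets:
seed FOLLOW(S) with $
pass 1:
  A→c B c: FOLLOW(B) ⊇ FIRST(c) = {c}; new: +{c}
  B→A: FOLLOW(A) ⊇ FOLLOW(B) ⊇ {c}; new: +{c}
  S→A S: FOLLOW(A) ⊇ FIRST(S) = {a,b,c}; new: +{a,b}
  S→B b A: FOLLOW(B) ⊇ FIRST(b) = {b}; new: +{b}
  S→B b A: FOLLOW(A) ⊇ FOLLOW(S) ⊇ {$}; new: +{$}
  FOLLOW[S]={$}  FOLLOW[A]={$,a,b,c}  FOLLOW[B]={b,c}
pass 2:
  A→a B: FOLLOW(B) ⊇ FOLLOW(A) ⊇ {$,a,b,c}; new: +{$,a}
  FOLLOW[S]={$}  FOLLOW[A]={$,a,b,c}  FOLLOW[B]={$,a,b,c}
pass 3: done
  FOLLOW[S]={$}  FOLLOW[A]={$,a,b,c}  FOLLOW[B]={$,a,b,c}

FOLLOW(B) = ["$", "a", "b", "c"]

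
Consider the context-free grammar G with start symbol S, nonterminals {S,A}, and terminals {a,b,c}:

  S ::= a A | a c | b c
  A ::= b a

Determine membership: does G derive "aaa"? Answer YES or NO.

CNF form of G:
  S -> T0 T2 | T1 A | T1 T2
  A -> T0 T1
  T0 -> b
  T1 -> a
  T2 -> c

CYK table (by increasing span):
  T[0,0] 'a' = {T1}  orig:{}
  T[1,1] 'a' = {T1}  orig:{}
  T[2,2] 'a' = {T1}  orig:{}
  T[0,1] 'aa' = ∅
  T[1,2] 'aa' = ∅
  T[0,2] 'aaa' = ∅

S ∉ T[0,2] ⇒ NO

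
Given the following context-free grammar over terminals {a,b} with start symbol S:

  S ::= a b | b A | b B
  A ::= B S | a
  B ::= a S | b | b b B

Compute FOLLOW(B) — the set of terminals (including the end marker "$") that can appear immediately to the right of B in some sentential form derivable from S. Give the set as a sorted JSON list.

FIRST iteration:
iter 1:
  A via A→a: +{a}
  B via B→a S: +{a}
  B via B→b: +{b}
  S via S→a b: +{a}
  S via S→b A: +{b}
  FIRST[S]={a,b}  FIRST[A]={a}  FIRST[B]={a,b}
iter 2:
  A via A→B S: +{b}
  FIRST[S]={a,b}  FIRST[A]={a,b}  FIRST[B]={a,b}
iter 3: (stable)
  FIRST[S]={a,b}  FIRST[A]={a,b}  FIRST[B]={a,b}

FOLLOW sets:
FOLLOW(S) := {$}
round 1:
  A→B S: FOLLOW(B) ⊇ FIRST(S) = {a,b}; new: +{a,b}
  B→a S: FOLLOW(S) ⊇ FOLLOW(B) ⊇ {a,b}; new: +{a,b}
  S→b A: FOLLOW(A) ⊇ FOLLOW(S) ⊇ {$,a,b}; new: +{$,a,b}
  S→b B: FOLLOW(B) ⊇ FOLLOW(S) ⊇ {$,a,b}; new: +{$}
  FOLLOW[S]={$,a,b}  FOLLOW[A]={$,a,b}  FOLLOW[B]={$,a,b}
round 2: (no change)
  FOLLOW[S]={$,a,b}  FOLLOW[A]={$,a,b}  FOLLOW[B]={$,a,b}

FOLLOW(B) = ["$", "a", "b"]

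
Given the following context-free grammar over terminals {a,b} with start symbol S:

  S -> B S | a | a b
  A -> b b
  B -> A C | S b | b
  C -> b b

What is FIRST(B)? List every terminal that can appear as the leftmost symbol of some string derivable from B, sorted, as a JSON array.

FIRST sets, iterate to fixpoint:
iter 1:
  A via A→b b: +{b}
  B via B→A C: +{b}
  C via C→b b: +{b}
  S via S→B S: +{b}
  S via S→a: +{a}
  S: {a,b}  A: {b}  B: {b}  C: {b}
iter 2:
  B via B→S b: +{a}
  S: {a,b}  A: {b}  B: {a,b}  C: {b}
iter 3: — fixpoint
  S: {a,b}  A: {b}  B: {a,b}  C: {b}

FIRST(B) = ["a", "b"]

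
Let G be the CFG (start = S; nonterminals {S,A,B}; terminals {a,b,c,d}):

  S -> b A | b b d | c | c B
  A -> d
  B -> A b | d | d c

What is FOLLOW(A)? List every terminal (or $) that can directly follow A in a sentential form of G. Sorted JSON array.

FIRST sets, iterate to fixpoint:
iter 1:
  A via A→d: +{d}
  B via B→A b: +{d}
  S via S→b A: +{b}
  S via S→c: +{c}
  FIRST[S]={b,c}  FIRST[A]={d}  FIRST[B]={d}
iter 2: — fixpoint
  FIRST[S]={b,c}  FIRST[A]={d}  FIRST[B]={d}

FOLLOW sets:
seed FOLLOW(S) with $
pass 1:
  B→A b: FOLLOW(A) ⊇ FIRST(b) = {b}; new: +{b}
  S→b A: FOLLOW(A) ⊇ FOLLOW(S) ⊇ {$}; new: +{$}
  S→c B: FOLLOW(B) ⊇ FOLLOW(S) ⊇ {$}; new: +{$}
  FOLLOW[S]={$}  FOLLOW[A]={$,b}  FOLLOW[B]={$}
pass 2: (stable)
  FOLLOW[S]={$}  FOLLOW[A]={$,b}  FOLLOW[B]={$}

FOLLOW(A) = ["$", "b"]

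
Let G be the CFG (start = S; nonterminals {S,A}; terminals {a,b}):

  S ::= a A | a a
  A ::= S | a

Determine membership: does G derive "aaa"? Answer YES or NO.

Convert to CNF:
  S -> T0 A | T0 T0
  A -> T0 A | T0 T0 | a
  T0 -> a

CYK fill:
  T[0,0] 'a' = {A,T0}  orig:{A}
  T[1,1] 'a' = {A,T0}  orig:{A}
  T[2,2] 'a' = {A,T0}  orig:{A}
  T[0,1] 'aa' = {A,S}
  T[1,2] 'aa' = {A,S}
  T[0,2] 'aaa' = {A,S}

S ∈ T[0,2] ⇒ YES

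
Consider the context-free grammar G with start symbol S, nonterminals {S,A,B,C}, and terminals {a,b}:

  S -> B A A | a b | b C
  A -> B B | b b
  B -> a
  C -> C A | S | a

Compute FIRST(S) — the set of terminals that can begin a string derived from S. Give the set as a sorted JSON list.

FIRST sets, iterate to fixpoint:
[1]
  A via A→b b: +{b}
  B via B→a: +{a}
  C via C→a: +{a}
  S via S→B A A: +{a}
  S via S→b C: +{b}
  FIRST(S)={a,b}  FIRST(A)={b}  FIRST(B)={a}  FIRST(C)={a}
[2]
  A via A→B B: +{a}
  C via C→S: +{b}
  FIRST(S)={a,b}  FIRST(A)={a,b}  FIRST(B)={a}  FIRST(C)={a,b}
[3] — fixpoint
  FIRST(S)={a,b}  FIRST(A)={a,b}  FIRST(B)={a}  FIRST(C)={a,b}

FIRST(S) = ["a", "b"]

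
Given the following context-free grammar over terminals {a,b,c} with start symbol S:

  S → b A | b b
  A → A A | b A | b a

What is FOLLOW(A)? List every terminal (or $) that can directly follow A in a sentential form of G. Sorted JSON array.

FIRST sets, iterate to fixpoint:
iter 1:
  A via A→b A: +{b}
  S via S→b A: +{b}
  S: {b}  A: {b}
iter 2: done
  S: {b}  A: {b}

FOLLOW iteration:
seed FOLLOW(S) with $
pass 1:
  A→A A: FOLLOW(A) ⊇ FIRST(A) = {b}; new: +{b}
  S→b A: FOLLOW(A) ⊇ FOLLOW(S) ⊇ {$}; new: +{$}
  S: {$}  A: {$,b}
pass 2: done
  S: {$}  A: {$,b}

FOLLOW(A) = ["$", "b"]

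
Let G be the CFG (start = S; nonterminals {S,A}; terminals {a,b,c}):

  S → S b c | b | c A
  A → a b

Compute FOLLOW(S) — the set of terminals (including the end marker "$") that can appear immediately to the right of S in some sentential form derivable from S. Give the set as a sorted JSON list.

Compute FIRST by fixpoint:
iter 1:
  A via A→a b: +{a}
  S via S→b: +{b}
  S via S→c A: +{c}
  S: {b,c}  A: {a}
iter 2: (stable)
  S: {b,c}  A: {a}

FOLLOW sets:
initialize: $ ∈ FOLLOW(S)
[1]
  S→S b c: FOLLOW(S) ⊇ FIRST(b) = {b}; new: +{b}
  S→c A: FOLLOW(A) ⊇ FOLLOW(S) ⊇ {$,b}; new: +{$,b}
  FOLLOW[S]={$,b}  FOLLOW[A]={$,b}
[2] (stable)
  FOLLOW[S]={$,b}  FOLLOW[A]={$,b}

FOLLOW(S) = ["$", "b"]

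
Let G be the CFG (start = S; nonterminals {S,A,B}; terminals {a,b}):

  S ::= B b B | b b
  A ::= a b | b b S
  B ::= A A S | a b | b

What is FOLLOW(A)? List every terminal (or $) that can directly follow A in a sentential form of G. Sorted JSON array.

FIRST iteration:
round 1:
  A via A→a b: +{a}
  A via A→b b S: +{b}
  B via B→A A S: +{a,b}
  S via S→B b B: +{a,b}
  S: {a,b}  A: {a,b}  B: {a,b}
round 2: (no change)
  S: {a,b}  A: {a,b}  B: {a,b}

FOLLOW iteration:
initialize: $ ∈ FOLLOW(S)
pass 1:
  B→A A S: FOLLOW(A) ⊇ FIRST(A) = {a,b}; new: +{a,b}
  S→B b B: FOLLOW(B) ⊇ FIRST(b) = {b}; new: +{b}
  S→B b B: FOLLOW(B) ⊇ FOLLOW(S) ⊇ {$}; new: +{$}
  FOLLOW(S)={$}  FOLLOW(A)={a,b}  FOLLOW(B)={$,b}
pass 2:
  A→b b S: FOLLOW(S) ⊇ FOLLOW(A) ⊇ {a,b}; new: +{a,b}
  S→B b B: FOLLOW(B) ⊇ FOLLOW(S) ⊇ {$,a,b}; new: +{a}
  FOLLOW(S)={$,a,b}  FOLLOW(A)={a,b}  FOLLOW(B)={$,a,b}
pass 3: (no change)
  FOLLOW(S)={$,a,b}  FOLLOW(A)={a,b}  FOLLOW(B)={$,a,b}

FOLLOW(A) = ["a", "b"]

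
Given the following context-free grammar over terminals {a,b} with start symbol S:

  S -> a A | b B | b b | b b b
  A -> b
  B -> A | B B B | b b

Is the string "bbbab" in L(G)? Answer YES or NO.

CNF form of G:
  S -> T0 B | T0 T0 | T0 X3 | T1 A
  A -> b
  B -> B X2 | T0 T0 | b
  T0 -> b
  T1 -> a
  X2 -> B B
  X3 -> T0 T0

CYK table (by increasing span):
  [0..0]={A,B,T0}  "b"  orig:{A,B}
  [1..1]={A,B,T0}  "b"  orig:{A,B}
  [2..2]={A,B,T0}  "b"  orig:{A,B}
  [3..3]={T1}  "a"  orig:{}
  [4..4]={A,B,T0}  "b"  orig:{A,B}
  [0..1]={B,S,X2,X3}  "bb"  orig:{B,S}
  [1..2]={B,S,X2,X3}  "bb"  orig:{B,S}
  [2..3]=∅  "ba"
  [3..4]={S}  "ab"
  [0..2]={B,S,X2}  "bbb"  orig:{B,S}
  [1..3]=∅  "bba"
  [2..4]=∅  "bab"
  [0..3]=∅  "bbba"
  [1..4]=∅  "bbab"
  [0..4]=∅  "bbbab"

S ∉ T[0,4] ⇒ NO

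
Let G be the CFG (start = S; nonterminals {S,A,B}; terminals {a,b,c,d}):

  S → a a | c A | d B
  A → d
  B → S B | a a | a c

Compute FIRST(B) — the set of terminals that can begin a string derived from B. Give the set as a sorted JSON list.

FIRST sets, iterate to fixpoint:
round 1:
  A via A→d: +{d}
  B via B→a a: +{a}
  S via S→a a: +{a}
  S via S→c A: +{c}
  S via S→d B: +{d}
  S: {a,c,d}  A: {d}  B: {a}
round 2:
  B via B→S B: +{c,d}
  S: {a,c,d}  A: {d}  B: {a,c,d}
round 3: done
  S: {a,c,d}  A: {d}  B: {a,c,d}

FIRST(B) = ["a", "c", "d"]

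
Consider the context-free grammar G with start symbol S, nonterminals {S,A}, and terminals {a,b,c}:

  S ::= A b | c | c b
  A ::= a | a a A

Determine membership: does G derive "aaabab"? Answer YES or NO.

Convert to CNF:
  S -> A T1 | T2 T1 | c
  A -> T0 X3 | a
  T0 -> a
  T1 -> b
  T2 -> c
  X3 -> T0 A

CYK table (by increasing span):
  cell(0,0) a: {A,T0}  orig:{A}
  cell(1,1) a: {A,T0}  orig:{A}
  cell(2,2) a: {A,T0}  orig:{A}
  cell(3,3) b: {T1}  orig:{}
  cell(4,4) a: {A,T0}  orig:{A}
  cell(5,5) b: {T1}  orig:{}
  cell(0,1) aa: {X3}  orig:{}
  cell(1,2) aa: {X3}  orig:{}
  cell(2,3) ab: {S}
  cell(3,4) ba: ∅
  cell(4,5) ab: {S}
  cell(0,2) aaa: {A}
  cell(1,3) aab: ∅
  cell(2,4) aba: ∅
  cell(3,5) bab: ∅
  cell(0,3) aaab: {S}
  cell(1,4) aaba: ∅
  cell(2,5) abab: ∅
  cell(0,4) aaaba: ∅
  cell(1,5) aabab: ∅
  cell(0,5) aaabab: ∅

S ∉ T[0,5] ⇒ NO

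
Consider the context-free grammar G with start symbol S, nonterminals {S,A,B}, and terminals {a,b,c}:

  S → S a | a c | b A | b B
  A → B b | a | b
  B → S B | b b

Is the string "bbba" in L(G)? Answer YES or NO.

Convert to CNF:
  S -> S T1 | T0 A | T0 B | T1 T2
  A -> B T0 | a | b
  B -> S B | T0 T0
  T0 -> b
  T1 -> a
  T2 -> c

CYK fill:
  cell(0,0) b: {A,T0}  orig:{A}
  cell(1,1) b: {A,T0}  orig:{A}
  cell(2,2) b: {A,T0}  orig:{A}
  cell(3,3) a: {A,T1}  orig:{A}
  cell(0,1) bb: {B,S}
  cell(1,2) bb: {B,S}
  cell(2,3) ba: {S}
  cell(0,2) bbb: {A,S}
  cell(1,3) bba: {S}
  cell(0,3) bbba: {S}

S ∈ T[0,3] ⇒ YES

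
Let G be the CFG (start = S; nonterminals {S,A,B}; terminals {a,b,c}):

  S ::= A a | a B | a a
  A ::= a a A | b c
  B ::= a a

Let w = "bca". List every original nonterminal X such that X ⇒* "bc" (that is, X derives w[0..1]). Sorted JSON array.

Convert to CNF:
  S -> A T0 | T0 B | T0 T0
  A -> T0 X3 | T1 T2
  B -> T0 T0
  T0 -> a
  T1 -> b
  T2 -> c
  X3 -> T0 A

Fill CYK table bottom-up (cells [i..j] with 0 ≤ i ≤ j ≤ 1 only):
  T[0,0] 'b' = {T1}  orig:{}
  T[1,1] 'c' = {T2}  orig:{}
  T[0,1] 'bc' = {A}

Original NTs in T[0,1] deriving "bc": ["A"]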